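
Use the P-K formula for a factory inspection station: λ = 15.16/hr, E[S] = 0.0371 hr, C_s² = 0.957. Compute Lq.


ρ = λ·E[S] = 15.16·0.0371 = 0.5624
Lq = ρ²(1+C_s²)/(2(1−ρ)) = 0.3163·(1+0.957)/(2·0.4376)
= 0.3163·1.9570/0.8751 = 0.70740

Final: 0.70740


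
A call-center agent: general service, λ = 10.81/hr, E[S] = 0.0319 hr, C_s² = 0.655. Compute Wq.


ρ = λ·E[S] = 10.81·0.0319 = 0.3448
E[S²] = E[S]²(1+C_s²) = 0.0319²·(1+0.655) = 0.001684
Wq = λ·E[S²]/(2(1−ρ)) = 10.81·0.001684/(2·0.6552) = 0.01389 hr

Final: 0.01389 hr


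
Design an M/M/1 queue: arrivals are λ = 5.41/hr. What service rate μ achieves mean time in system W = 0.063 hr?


W = 1/(μ−λ) ⇒ μ − λ = 1/W = 1/0.063 = 15.8730
μ = λ + 1/W = 5.41 + 15.8730 = 21.2830 per hr

Final: 21.2830 /hr


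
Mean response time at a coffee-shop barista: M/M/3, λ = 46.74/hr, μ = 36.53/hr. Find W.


a = 1.2795; ρ = 0.4265; P₀ = 0.269775
Lq = P₀·a^c·ρ/(c!(1−ρ)²) = 0.12213
Wq = Lq/λ = 0.12213/46.74 = 0.002613 hr
W = Wq + 1/μ = 0.002613 + 0.02737 = 0.02999 hr

Final: 0.02999 hr


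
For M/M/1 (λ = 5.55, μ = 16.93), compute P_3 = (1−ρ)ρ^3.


ρ = 5.55/16.93 = 0.3278
P_n = (1−ρ)·ρ^n = (1 − 0.3278)·0.3278^3 = 0.6722·0.035230 = 0.023681

Final: 0.023681


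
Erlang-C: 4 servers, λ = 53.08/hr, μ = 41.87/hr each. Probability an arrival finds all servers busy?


a = λ/μ = 1.2677; ρ = a/4 = 0.3169
P₀ = 0.280235 (from M/M/c formula)
C(c,a) = [a^c/(c!(1−ρ))]·P₀ = [2.58293/(24·0.6831)]·0.280235
= 0.15756·0.280235 = 0.044153

Final: 0.044153


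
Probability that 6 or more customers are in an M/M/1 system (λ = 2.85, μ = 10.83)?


ρ = 2.85/10.83 = 0.2632
P(N ≥ n) = ρ^n = 0.2632^6 = 0.0003321

Final: 0.0003321


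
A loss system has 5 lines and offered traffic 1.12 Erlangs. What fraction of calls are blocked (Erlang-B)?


B(c,a) = (a^c/c!) / Σ_{k=0}^{c} a^k/k!
a^5/5! = 0.014686
Σ terms (k=0..5): 1.00000 + 1.12000 + 0.62720 + 0.23415 + 0.06556 + 0.01469 = 3.061604
B = 0.014686/3.061604 = 0.004797

Final: 0.004797


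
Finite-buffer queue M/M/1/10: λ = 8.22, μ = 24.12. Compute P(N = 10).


ρ = λ/μ = 8.22/24.12 = 0.3408
P_K = (1−ρ)ρ^K/(1−ρ^(K+1)) = (0.6592·0.00002113)/(1 − 0.000007202)
= 0.00001393/0.999993 = 0.00001393

Final: 0.00001393


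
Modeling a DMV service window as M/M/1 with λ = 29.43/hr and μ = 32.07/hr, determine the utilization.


ρ = λ/μ = 29.43/32.07 = 0.9177

Final: 0.9177


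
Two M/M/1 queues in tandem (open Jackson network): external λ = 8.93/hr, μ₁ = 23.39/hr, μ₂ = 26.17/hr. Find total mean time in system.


Each node sees arrival rate λ = 8.93/hr (tandem ⇒ throughput preserved).
W₁ = 1/(μ₁−λ) = 1/(23.39−8.93) = 0.06916 hr
W₂ = 1/(μ₂−λ) = 1/(26.17−8.93) = 0.05800 hr
W_total = W₁ + W₂ = 0.06916 + 0.05800 = 0.12716 hr

Final: 0.12716 hr


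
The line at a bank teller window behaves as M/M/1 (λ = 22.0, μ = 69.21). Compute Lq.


ρ = 22.0/69.21 = 0.3179
Lq = ρ²/(1−ρ) = 0.1010/0.6821 = 0.1481

Final: 0.1481


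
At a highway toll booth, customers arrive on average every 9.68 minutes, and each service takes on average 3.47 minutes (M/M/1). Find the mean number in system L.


λ = 60/9.68 = 6.1983 /hr
μ = 60/3.47 = 17.2911 /hr
ρ = λ/μ = 6.1983/17.2911 = 0.3585
L = ρ/(1−ρ) = 0.3585/0.6415 = 0.5588

Final: 0.5588


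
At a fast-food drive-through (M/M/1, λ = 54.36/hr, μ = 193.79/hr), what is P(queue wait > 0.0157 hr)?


ρ = 54.36/193.79 = 0.2805
P(Wq > t) = ρ·e^{−(μ−λ)t} = 0.2805·e^{−2.1891}
= 0.2805·0.112023 = 0.031424

Final: 0.031424


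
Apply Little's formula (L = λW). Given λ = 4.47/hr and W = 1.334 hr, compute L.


L = λW = 4.47·1.334 = 5.9630

Final: 5.9630


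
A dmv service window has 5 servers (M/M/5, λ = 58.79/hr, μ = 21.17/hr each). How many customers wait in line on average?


a = λ/μ = 2.7770; ρ = a/5 = 0.5554
P₀ = 0.059608
Lq = P₀·a^c·ρ / (c!·(1−ρ)²) = 0.059608·165.16309·0.5554/(120·0.19766)
= 0.23053

Final: 0.23053


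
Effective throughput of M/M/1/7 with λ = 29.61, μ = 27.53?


ρ = 1.0756; P_K = (1−ρ)ρ^7/(1−ρ^8) = 0.159071
λ_eff = λ(1 − P_K) = 29.61·(1 − 0.159071) = 29.61·0.840929 = 24.8999 /hr

Final: 24.8999 /hr


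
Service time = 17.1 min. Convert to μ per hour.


μ = 1/(service time) in consistent units.
1 hour = 60 min, so μ = 60/17.1 = 3.5088 per hour

Final: 3.5088 /hr


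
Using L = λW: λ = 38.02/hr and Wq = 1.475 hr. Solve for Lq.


Lq = λWq = 38.02·1.475 = 56.0795

Final: 56.0795


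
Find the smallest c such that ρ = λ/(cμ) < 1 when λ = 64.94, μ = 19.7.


Stability requires cμ > λ ⇔ c > λ/μ.
λ/μ = 64.94/19.7 = 3.2964
Minimum integer c = ⌊3.2964⌋ + 1 = 4
Check: 4·19.7 = 78.80 > 64.94, while 3·19.7 = 59.10 ≤ 64.94

Final: 4 servers


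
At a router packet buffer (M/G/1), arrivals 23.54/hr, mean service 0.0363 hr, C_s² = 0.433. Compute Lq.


ρ = λ·E[S] = 23.54·0.0363 = 0.8545
Lq = ρ²(1+C_s²)/(2(1−ρ)) = 0.7302·(1+0.433)/(2·0.1455)
= 0.7302·1.4330/0.2910 = 3.59572

Final: 3.59572


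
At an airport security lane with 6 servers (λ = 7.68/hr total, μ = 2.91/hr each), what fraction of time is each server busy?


ρ = λ/(cμ) = 7.68/(6·2.91) = 7.68/17.46 = 0.4399

Final: 0.4399


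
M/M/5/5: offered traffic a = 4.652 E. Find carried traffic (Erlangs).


B(5,4.652) = 0.255999 (Erlang-B)
Carried load = a(1 − B) = 4.652·(1 − 0.255999) = 4.652·0.744001 = 3.4611 E

Final: 3.4611 Erlangs


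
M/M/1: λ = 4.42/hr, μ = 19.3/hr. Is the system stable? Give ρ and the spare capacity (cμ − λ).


Total capacity cμ = 1·19.3 = 19.30/hr
ρ = λ/(cμ) = 4.42/19.30 = 0.2290
Stable ⇔ ρ < 1: YES
Spare capacity = cμ − λ = 19.30 − 4.42 = 14.88/hr

Final: ρ = 0.2290; stable; margin = 14.88/hr


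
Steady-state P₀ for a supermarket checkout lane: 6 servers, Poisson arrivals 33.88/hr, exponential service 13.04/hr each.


a = λ/μ = 33.88/13.04 = 2.5982; ρ = a/c = 0.4330
Σ_{k=0}^{5} a^k/k! (terms k=0..5) = 1.00000 + 2.59816 + 3.37522 + 2.92312 + 1.89868 + 0.98662 = 12.78179
Tail: a^6/(6!(1−ρ)) = 307.60604/(720·0.5670) = 0.75353
P₀ = 1/(12.78179 + 0.75353) = 1/13.53532 = 0.073881

Final: 0.073881


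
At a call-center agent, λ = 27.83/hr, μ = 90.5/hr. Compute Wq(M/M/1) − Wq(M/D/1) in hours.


ρ = 27.83/90.5 = 0.3075
Wq(M/M/1) = ρ/(μ−λ) = 0.3075/62.67 = 0.004907 hr
Wq(M/D/1) = ρ/(2(μ−λ)) = 0.002453 hr
Savings = 0.004907 − 0.002453 = 0.002453 hr

Final: 0.002453 hr


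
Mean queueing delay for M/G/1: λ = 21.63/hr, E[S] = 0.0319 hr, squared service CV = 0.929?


ρ = λ·E[S] = 21.63·0.0319 = 0.6900
E[S²] = E[S]²(1+C_s²) = 0.0319²·(1+0.929) = 0.001963
Wq = λ·E[S²]/(2(1−ρ)) = 21.63·0.001963/(2·0.3100) = 0.06848 hr

Final: 0.06848 hr


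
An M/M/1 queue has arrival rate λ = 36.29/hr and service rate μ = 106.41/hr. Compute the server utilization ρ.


ρ = λ/μ = 36.29/106.41 = 0.3410

Final: 0.3410


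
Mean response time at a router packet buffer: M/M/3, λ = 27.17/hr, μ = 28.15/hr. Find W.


a = 0.9652; ρ = 0.3217; P₀ = 0.377085
Lq = P₀·a^c·ρ/(c!(1−ρ)²) = 0.03952
Wq = Lq/λ = 0.03952/27.17 = 0.001455 hr
W = Wq + 1/μ = 0.001455 + 0.03552 = 0.03698 hr

Final: 0.03698 hr


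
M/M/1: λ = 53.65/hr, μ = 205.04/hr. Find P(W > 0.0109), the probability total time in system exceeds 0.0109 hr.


W ~ Exponential(μ−λ) for M/M/1.
μ − λ = 205.04 − 53.65 = 151.3900
P(W > t) = e^{−(μ−λ)t} = e^{−1.6502} = 0.192021

Final: 0.192021


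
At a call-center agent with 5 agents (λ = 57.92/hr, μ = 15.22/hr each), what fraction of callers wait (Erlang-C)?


a = λ/μ = 3.8055; ρ = a/5 = 0.7611
P₀ = 0.017298 (from M/M/c formula)
C(c,a) = [a^c/(c!(1−ρ))]·P₀ = [798.12241/(120·0.2389)]·0.017298
= 27.84063·0.017298 = 0.481580

Final: 0.481580


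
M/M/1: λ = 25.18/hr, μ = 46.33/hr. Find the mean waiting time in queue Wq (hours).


ρ = 25.18/46.33 = 0.5435
Wq = ρ/(μ−λ) = 0.5435/(46.33 − 25.18) = 0.5435/21.15 = 0.02570 hr

Final: 0.02570 hr


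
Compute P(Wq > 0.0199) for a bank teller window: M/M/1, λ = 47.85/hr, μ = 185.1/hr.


ρ = 47.85/185.1 = 0.2585
P(Wq > t) = ρ·e^{−(μ−λ)t} = 0.2585·e^{−2.7313}
= 0.2585·0.065136 = 0.016838

Final: 0.016838


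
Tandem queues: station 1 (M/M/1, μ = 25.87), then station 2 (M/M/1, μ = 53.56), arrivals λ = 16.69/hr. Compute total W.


Each node sees arrival rate λ = 16.69/hr (tandem ⇒ throughput preserved).
W₁ = 1/(μ₁−λ) = 1/(25.87−16.69) = 0.10893 hr
W₂ = 1/(μ₂−λ) = 1/(53.56−16.69) = 0.02712 hr
W_total = W₁ + W₂ = 0.10893 + 0.02712 = 0.13605 hr

Final: 0.13605 hr


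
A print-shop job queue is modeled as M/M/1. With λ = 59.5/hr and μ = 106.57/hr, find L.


ρ = λ/μ = 59.5/106.57 = 0.5583
L = ρ/(1−ρ) = 0.5583/(1 − 0.5583) = 0.5583/0.4417 = 1.2641

Final: 1.2641


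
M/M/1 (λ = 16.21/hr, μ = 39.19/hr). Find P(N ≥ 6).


ρ = 16.21/39.19 = 0.4136
P(N ≥ n) = ρ^n = 0.4136^6 = 0.005008

Final: 0.005008


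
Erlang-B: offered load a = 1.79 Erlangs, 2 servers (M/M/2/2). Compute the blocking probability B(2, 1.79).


B(c,a) = (a^c/c!) / Σ_{k=0}^{c} a^k/k!
a^2/2! = 1.602050
Σ terms (k=0..2): 1.00000 + 1.79000 + 1.60205 = 4.392050
B = 1.602050/4.392050 = 0.364761

Final: 0.364761


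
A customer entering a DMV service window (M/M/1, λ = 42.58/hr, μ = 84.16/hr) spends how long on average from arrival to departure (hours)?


W = 1/(μ−λ) = 1/(84.16 − 42.58) = 1/41.58 = 0.02405 hr

Final: 0.02405 hr


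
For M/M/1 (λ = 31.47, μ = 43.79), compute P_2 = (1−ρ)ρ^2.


ρ = 31.47/43.79 = 0.7187
P_n = (1−ρ)·ρ^n = (1 − 0.7187)·0.7187^2 = 0.2813·0.516468 = 0.145305

Final: 0.145305


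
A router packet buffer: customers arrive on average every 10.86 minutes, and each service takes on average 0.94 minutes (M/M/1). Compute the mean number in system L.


λ = 60/10.86 = 5.5249 /hr
μ = 60/0.94 = 63.8298 /hr
ρ = λ/μ = 5.5249/63.8298 = 0.08656
L = ρ/(1−ρ) = 0.08656/0.9134 = 0.09476

Final: 0.09476


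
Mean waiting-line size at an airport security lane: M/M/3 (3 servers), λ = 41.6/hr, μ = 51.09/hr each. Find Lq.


a = λ/μ = 0.8142; ρ = a/3 = 0.2714
P₀ = 0.440676
Lq = P₀·a^c·ρ / (c!·(1−ρ)²) = 0.440676·0.53985·0.2714/(6·0.53083)
= 0.02027

Final: 0.02027


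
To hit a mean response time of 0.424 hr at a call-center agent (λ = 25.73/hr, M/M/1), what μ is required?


W = 1/(μ−λ) ⇒ μ − λ = 1/W = 1/0.424 = 2.3585
μ = λ + 1/W = 25.73 + 2.3585 = 28.0885 per hr

Final: 28.0885 /hr


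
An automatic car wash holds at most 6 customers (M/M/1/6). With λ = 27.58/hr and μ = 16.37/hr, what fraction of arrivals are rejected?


ρ = λ/μ = 27.58/16.37 = 1.6848
P_K = (1−ρ)ρ^K/(1−ρ^(K+1)) = (-0.6848·22.870386)/(1 − 38.531780)
= -15.661394/-37.531780 = 0.417284

Final: 0.417284


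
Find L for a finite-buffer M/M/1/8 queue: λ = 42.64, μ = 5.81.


ρ = 42.64/5.81 = 7.3391
L = ρ[1 − (K+1)ρ^K + Kρ^(K+1)] / [(1−ρ)(1−ρ^(K+1))]
Numerator: 7.3391·(1 − 9·8416441.498028 + 8·61768858.085357) = 3070688351.709744
Denominator: (-6.3391)·(-61768857.085357) = 391557143.967933
L = 3070688351.709744/391557143.967933 = 7.8422

Final: 7.8422


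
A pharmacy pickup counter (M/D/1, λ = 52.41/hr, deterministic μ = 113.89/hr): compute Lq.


ρ = 52.41/113.89 = 0.4602
M/D/1: Lq = ρ²/(2(1−ρ)) = 0.2118/(2·0.5398) = 0.19615

Final: 0.19615


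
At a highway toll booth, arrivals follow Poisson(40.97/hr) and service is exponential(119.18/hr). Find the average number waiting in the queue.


ρ = 40.97/119.18 = 0.3438
Lq = ρ²/(1−ρ) = 0.1182/0.6562 = 0.1801

Final: 0.1801


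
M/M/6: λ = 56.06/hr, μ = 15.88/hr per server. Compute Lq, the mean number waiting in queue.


a = λ/μ = 3.5302; ρ = a/6 = 0.5884
P₀ = 0.028038
Lq = P₀·a^c·ρ / (c!·(1−ρ)²) = 0.028038·1935.59982·0.5884/(720·0.16944)
= 0.26174

Final: 0.26174


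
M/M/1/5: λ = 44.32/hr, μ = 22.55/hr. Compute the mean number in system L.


ρ = 44.32/22.55 = 1.9654
L = ρ[1 − (K+1)ρ^K + Kρ^(K+1)] / [(1−ρ)(1−ρ^(K+1))]
Numerator: 1.9654·(1 − 6·29.326891 + 5·57.639371) = 222.554223
Denominator: (-0.9654)·(-56.639371) = 54.680226
L = 222.554223/54.680226 = 4.0701

Final: 4.0701


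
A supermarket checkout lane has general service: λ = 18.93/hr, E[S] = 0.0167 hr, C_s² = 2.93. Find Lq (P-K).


ρ = λ·E[S] = 18.93·0.0167 = 0.3161
Lq = ρ²(1+C_s²)/(2(1−ρ)) = 0.09994·(1+2.93)/(2·0.6839)
= 0.09994·3.9300/1.3677 = 0.28716

Final: 0.28716


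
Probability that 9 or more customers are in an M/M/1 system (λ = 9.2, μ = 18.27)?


ρ = 9.2/18.27 = 0.5036
P(N ≥ n) = ρ^n = 0.5036^9 = 0.002082

Final: 0.002082


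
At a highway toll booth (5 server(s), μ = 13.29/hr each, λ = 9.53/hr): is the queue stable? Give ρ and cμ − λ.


Total capacity cμ = 5·13.29 = 66.45/hr
ρ = λ/(cμ) = 9.53/66.45 = 0.1434
Stable ⇔ ρ < 1: YES
Spare capacity = cμ − λ = 66.45 − 9.53 = 56.92/hr

Final: ρ = 0.1434; stable; margin = 56.92/hr


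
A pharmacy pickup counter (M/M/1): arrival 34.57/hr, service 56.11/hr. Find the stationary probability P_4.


ρ = 34.57/56.11 = 0.6161
P_n = (1−ρ)·ρ^n = (1 − 0.6161)·0.6161^4 = 0.3839·0.144091 = 0.055315

Final: 0.055315


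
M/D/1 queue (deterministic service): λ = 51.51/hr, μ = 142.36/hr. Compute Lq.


ρ = 51.51/142.36 = 0.3618
M/D/1: Lq = ρ²/(2(1−ρ)) = 0.1309/(2·0.6382) = 0.10257

Final: 0.10257


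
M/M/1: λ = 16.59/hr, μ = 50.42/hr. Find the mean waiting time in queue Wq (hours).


ρ = 16.59/50.42 = 0.3290
Wq = ρ/(μ−λ) = 0.3290/(50.42 − 16.59) = 0.3290/33.83 = 0.009726 hr

Final: 0.009726 hr


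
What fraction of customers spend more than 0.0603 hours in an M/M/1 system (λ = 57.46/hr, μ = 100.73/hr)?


W ~ Exponential(μ−λ) for M/M/1.
μ − λ = 100.73 − 57.46 = 43.2700
P(W > t) = e^{−(μ−λ)t} = e^{−2.6092} = 0.073595

Final: 0.073595


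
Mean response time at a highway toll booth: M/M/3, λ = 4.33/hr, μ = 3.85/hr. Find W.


a = 1.1247; ρ = 0.3749; P₀ = 0.318835
Lq = P₀·a^c·ρ/(c!(1−ρ)²) = 0.07253
Wq = Lq/λ = 0.07253/4.33 = 0.01675 hr
W = Wq + 1/μ = 0.01675 + 0.25974 = 0.27649 hr

Final: 0.27649 hr


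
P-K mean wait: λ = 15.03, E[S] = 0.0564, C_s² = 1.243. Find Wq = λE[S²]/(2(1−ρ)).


ρ = λ·E[S] = 15.03·0.0564 = 0.8477
E[S²] = E[S]²(1+C_s²) = 0.0564²·(1+1.243) = 0.007135
Wq = λ·E[S²]/(2(1−ρ)) = 15.03·0.007135/(2·0.1523) = 0.35204 hr

Final: 0.35204 hr


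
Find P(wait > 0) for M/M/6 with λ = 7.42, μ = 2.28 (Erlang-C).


a = λ/μ = 3.2544; ρ = a/6 = 0.5424
P₀ = 0.037571 (from M/M/c formula)
C(c,a) = [a^c/(c!(1−ρ))]·P₀ = [1187.99428/(720·0.4576)]·0.037571
= 3.60573·0.037571 = 0.135473

Final: 0.135473


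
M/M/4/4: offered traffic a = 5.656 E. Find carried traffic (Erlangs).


B(4,5.656) = 0.446743 (Erlang-B)
Carried load = a(1 − B) = 5.656·(1 − 0.446743) = 5.656·0.553257 = 3.1292 E

Final: 3.1292 Erlangs


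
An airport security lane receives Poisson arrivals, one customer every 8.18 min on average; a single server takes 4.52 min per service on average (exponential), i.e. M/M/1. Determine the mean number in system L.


λ = 60/8.18 = 7.3350 /hr
μ = 60/4.52 = 13.2743 /hr
ρ = λ/μ = 7.3350/13.2743 = 0.5526
L = ρ/(1−ρ) = 0.5526/0.4474 = 1.2350

Final: 1.2350


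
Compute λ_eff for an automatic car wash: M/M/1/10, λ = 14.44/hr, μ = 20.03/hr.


ρ = 0.7209; P_K = (1−ρ)ρ^10/(1−ρ^11) = 0.010880
λ_eff = λ(1 − P_K) = 14.44·(1 − 0.010880) = 14.44·0.989120 = 14.2829 /hr

Final: 14.2829 /hr


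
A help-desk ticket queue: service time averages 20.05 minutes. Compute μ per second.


μ = 1/(service time) in consistent units.
1 second = 0.0166667 min, so μ = 0.0166667/20.05 = 0.0008313 per second

Final: 0.0008313 /sec


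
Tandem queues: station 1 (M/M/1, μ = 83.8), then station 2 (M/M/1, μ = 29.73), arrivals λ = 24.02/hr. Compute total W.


Each node sees arrival rate λ = 24.02/hr (tandem ⇒ throughput preserved).
W₁ = 1/(μ₁−λ) = 1/(83.8−24.02) = 0.01673 hr
W₂ = 1/(μ₂−λ) = 1/(29.73−24.02) = 0.17513 hr
W_total = W₁ + W₂ = 0.01673 + 0.17513 = 0.19186 hr

Final: 0.19186 hr


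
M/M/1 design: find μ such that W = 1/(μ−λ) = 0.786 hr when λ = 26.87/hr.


W = 1/(μ−λ) ⇒ μ − λ = 1/W = 1/0.786 = 1.2723
μ = λ + 1/W = 26.87 + 1.2723 = 28.1423 per hr

Final: 28.1423 /hr


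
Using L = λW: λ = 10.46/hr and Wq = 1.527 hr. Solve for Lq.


Lq = λWq = 10.46·1.527 = 15.9724

Final: 15.9724


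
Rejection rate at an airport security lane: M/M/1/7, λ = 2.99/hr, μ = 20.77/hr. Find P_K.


ρ = λ/μ = 2.99/20.77 = 0.1440
P_K = (1−ρ)ρ^K/(1−ρ^(K+1)) = (0.8560·0.000001281)/(1 − 0.0000001844)
= 0.000001097/1.000000 = 0.000001097

Final: 0.000001097


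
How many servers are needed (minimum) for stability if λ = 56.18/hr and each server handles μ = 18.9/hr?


Stability requires cμ > λ ⇔ c > λ/μ.
λ/μ = 56.18/18.9 = 2.9725
Minimum integer c = ⌊2.9725⌋ + 1 = 3
Check: 3·18.9 = 56.70 > 56.18, while 2·18.9 = 37.80 ≤ 56.18

Final: 3 servers


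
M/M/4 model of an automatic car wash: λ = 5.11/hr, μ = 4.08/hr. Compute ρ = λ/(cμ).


ρ = λ/(cμ) = 5.11/(4·4.08) = 5.11/16.32 = 0.3131

Final: 0.3131


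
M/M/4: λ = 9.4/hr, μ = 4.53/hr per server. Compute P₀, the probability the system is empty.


a = λ/μ = 9.4/4.53 = 2.0751; ρ = a/c = 0.5188
Σ_{k=0}^{3} a^k/k! (terms k=0..3) = 1.00000 + 2.07506 + 2.15293 + 1.48915 = 6.71713
Tail: a^4/(4!(1−ρ)) = 18.54038/(24·0.4812) = 1.60527
P₀ = 1/(6.71713 + 1.60527) = 1/8.32240 = 0.120158

Final: 0.120158


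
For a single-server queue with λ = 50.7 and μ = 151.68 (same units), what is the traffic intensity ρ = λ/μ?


ρ = λ/μ = 50.7/151.68 = 0.3343

Final: 0.3343


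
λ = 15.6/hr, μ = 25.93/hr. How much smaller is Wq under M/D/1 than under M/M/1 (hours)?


ρ = 15.6/25.93 = 0.6016
Wq(M/M/1) = ρ/(μ−λ) = 0.6016/10.33 = 0.05824 hr
Wq(M/D/1) = ρ/(2(μ−λ)) = 0.02912 hr
Savings = 0.05824 − 0.02912 = 0.02912 hr

Final: 0.02912 hr


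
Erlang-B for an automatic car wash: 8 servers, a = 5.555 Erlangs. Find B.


B(c,a) = (a^c/c!) / Σ_{k=0}^{c} a^k/k!
a^8/8! = 22.488060
Σ terms (k=0..8): 1.00000 + 5.55500 + 15.42901 + 28.56939 + 39.67574 + 44.07974 + 40.81050 + 32.38604 + 22.48806 = 229.993484
B = 22.488060/229.993484 = 0.097777

Final: 0.097777


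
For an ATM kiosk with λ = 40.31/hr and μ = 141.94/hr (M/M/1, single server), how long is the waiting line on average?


ρ = 40.31/141.94 = 0.2840
Lq = ρ²/(1−ρ) = 0.08065/0.7160 = 0.1126

Final: 0.1126


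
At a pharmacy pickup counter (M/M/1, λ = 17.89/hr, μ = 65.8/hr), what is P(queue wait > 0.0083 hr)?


ρ = 17.89/65.8 = 0.2719
P(Wq > t) = ρ·e^{−(μ−λ)t} = 0.2719·e^{−0.3977}
= 0.2719·0.671895 = 0.182678

Final: 0.182678


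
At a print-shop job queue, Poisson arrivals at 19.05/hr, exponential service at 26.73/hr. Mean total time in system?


W = 1/(μ−λ) = 1/(26.73 − 19.05) = 1/7.68 = 0.1302 hr

Final: 0.1302 hr


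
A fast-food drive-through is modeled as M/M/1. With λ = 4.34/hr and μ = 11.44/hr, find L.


ρ = λ/μ = 4.34/11.44 = 0.3794
L = ρ/(1−ρ) = 0.3794/(1 − 0.3794) = 0.3794/0.6206 = 0.6113

Final: 0.6113


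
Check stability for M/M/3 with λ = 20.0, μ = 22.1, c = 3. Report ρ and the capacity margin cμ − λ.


Total capacity cμ = 3·22.1 = 66.30/hr
ρ = λ/(cμ) = 20.0/66.30 = 0.3017
Stable ⇔ ρ < 1: YES
Spare capacity = cμ − λ = 66.30 − 20.0 = 46.30/hr

Final: ρ = 0.3017; stable; margin = 46.30/hr


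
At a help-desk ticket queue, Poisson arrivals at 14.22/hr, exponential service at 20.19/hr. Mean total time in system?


W = 1/(μ−λ) = 1/(20.19 − 14.22) = 1/5.97 = 0.1675 hr

Final: 0.1675 hr


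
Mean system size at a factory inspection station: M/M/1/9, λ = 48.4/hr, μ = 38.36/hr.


ρ = 48.4/38.36 = 1.2617
L = ρ[1 − (K+1)ρ^K + Kρ^(K+1)] / [(1−ρ)(1−ρ^(K+1))]
Numerator: 1.2617·(1 − 10·8.104027 + 9·10.225102) = 15.122661
Denominator: (-0.2617)·(-9.225102) = 2.414495
L = 15.122661/2.414495 = 6.2633

Final: 6.2633


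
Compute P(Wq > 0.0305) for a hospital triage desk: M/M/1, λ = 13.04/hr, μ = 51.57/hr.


ρ = 13.04/51.57 = 0.2529
P(Wq > t) = ρ·e^{−(μ−λ)t} = 0.2529·e^{−1.1752}
= 0.2529·0.308768 = 0.078075

Final: 0.078075


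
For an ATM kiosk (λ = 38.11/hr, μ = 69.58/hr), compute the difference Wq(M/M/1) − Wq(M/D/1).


ρ = 38.11/69.58 = 0.5477
Wq(M/M/1) = ρ/(μ−λ) = 0.5477/31.47 = 0.01740 hr
Wq(M/D/1) = ρ/(2(μ−λ)) = 0.008702 hr
Savings = 0.01740 − 0.008702 = 0.008702 hr

Final: 0.008702 hr


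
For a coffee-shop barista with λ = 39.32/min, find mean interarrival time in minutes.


Mean interarrival time = 1/λ = 1/39.32 minute = 0.02543 minute
In minutes: 0.02543 × 1 = 0.02543 min

Final: 0.02543 min


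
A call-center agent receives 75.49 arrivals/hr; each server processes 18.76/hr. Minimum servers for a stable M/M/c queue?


Stability requires cμ > λ ⇔ c > λ/μ.
λ/μ = 75.49/18.76 = 4.0240
Minimum integer c = ⌊4.0240⌋ + 1 = 5
Check: 5·18.76 = 93.80 > 75.49, while 4·18.76 = 75.04 ≤ 75.49

Final: 5 servers


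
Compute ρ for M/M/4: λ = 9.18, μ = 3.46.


ρ = λ/(cμ) = 9.18/(4·3.46) = 9.18/13.84 = 0.6633

Final: 0.6633


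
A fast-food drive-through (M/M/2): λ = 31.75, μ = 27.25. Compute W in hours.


a = 1.1651; ρ = 0.5826; P₀ = 0.263768
Lq = P₀·a^c·ρ/(c!(1−ρ)²) = 0.59858
Wq = Lq/λ = 0.59858/31.75 = 0.01885 hr
W = Wq + 1/μ = 0.01885 + 0.03670 = 0.05555 hr

Final: 0.05555 hr


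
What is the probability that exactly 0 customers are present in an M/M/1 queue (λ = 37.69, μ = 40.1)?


ρ = 37.69/40.1 = 0.9399
P_n = (1−ρ)·ρ^n = (1 − 0.9399)·0.9399^0 = 0.06010·1.000000 = 0.060100

Final: 0.060100


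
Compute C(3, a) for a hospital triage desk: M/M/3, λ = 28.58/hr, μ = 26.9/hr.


a = λ/μ = 1.0625; ρ = a/3 = 0.3542
P₀ = 0.340559 (from M/M/c formula)
C(c,a) = [a^c/(c!(1−ρ))]·P₀ = [1.19931/(6·0.6458)]·0.340559
= 0.30949·0.340559 = 0.105400

Final: 0.105400


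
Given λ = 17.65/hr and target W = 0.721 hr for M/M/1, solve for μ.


W = 1/(μ−λ) ⇒ μ − λ = 1/W = 1/0.721 = 1.3870
μ = λ + 1/W = 17.65 + 1.3870 = 19.0370 per hr

Final: 19.0370 /hr


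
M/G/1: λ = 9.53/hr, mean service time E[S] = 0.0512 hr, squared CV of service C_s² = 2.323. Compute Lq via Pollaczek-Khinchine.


ρ = λ·E[S] = 9.53·0.0512 = 0.4879
Lq = ρ²(1+C_s²)/(2(1−ρ)) = 0.2381·(1+2.323)/(2·0.5121)
= 0.2381·3.3230/1.0241 = 0.77251

Final: 0.77251


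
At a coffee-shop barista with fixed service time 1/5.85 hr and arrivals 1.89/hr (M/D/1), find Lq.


ρ = 1.89/5.85 = 0.3231
M/D/1: Lq = ρ²/(2(1−ρ)) = 0.1044/(2·0.6769) = 0.07710

Final: 0.07710


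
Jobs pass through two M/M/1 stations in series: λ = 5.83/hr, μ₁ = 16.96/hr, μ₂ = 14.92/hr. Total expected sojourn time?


Each node sees arrival rate λ = 5.83/hr (tandem ⇒ throughput preserved).
W₁ = 1/(μ₁−λ) = 1/(16.96−5.83) = 0.08985 hr
W₂ = 1/(μ₂−λ) = 1/(14.92−5.83) = 0.11001 hr
W_total = W₁ + W₂ = 0.08985 + 0.11001 = 0.19986 hr

Final: 0.19986 hr


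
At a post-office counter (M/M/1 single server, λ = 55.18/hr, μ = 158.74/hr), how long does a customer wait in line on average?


ρ = 55.18/158.74 = 0.3476
Wq = ρ/(μ−λ) = 0.3476/(158.74 − 55.18) = 0.3476/103.56 = 0.003357 hr

Final: 0.003357 hr


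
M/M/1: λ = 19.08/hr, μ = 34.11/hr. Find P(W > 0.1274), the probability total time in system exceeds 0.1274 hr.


W ~ Exponential(μ−λ) for M/M/1.
μ − λ = 34.11 − 19.08 = 15.0300
P(W > t) = e^{−(μ−λ)t} = e^{−1.9148} = 0.147368

Final: 0.147368


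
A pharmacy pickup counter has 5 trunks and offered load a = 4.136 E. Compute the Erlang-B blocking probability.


B(c,a) = (a^c/c!) / Σ_{k=0}^{c} a^k/k!
a^5/5! = 10.086057
Σ terms (k=0..5): 1.00000 + 4.13600 + 8.55325 + 11.79208 + 12.19301 + 10.08606 = 47.760391
B = 10.086057/47.760391 = 0.211180

Final: 0.211180


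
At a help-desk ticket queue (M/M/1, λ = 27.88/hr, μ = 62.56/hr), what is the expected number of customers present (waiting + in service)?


ρ = λ/μ = 27.88/62.56 = 0.4457
L = ρ/(1−ρ) = 0.4457/(1 − 0.4457) = 0.4457/0.5543 = 0.8039

Final: 0.8039


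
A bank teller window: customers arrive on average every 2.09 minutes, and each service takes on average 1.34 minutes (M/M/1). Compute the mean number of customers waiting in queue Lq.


λ = 60/2.09 = 28.7081 /hr
μ = 60/1.34 = 44.7761 /hr
ρ = λ/μ = 28.7081/44.7761 = 0.6411
Lq = ρ²/(1−ρ) = 0.4111/0.3589 = 1.1455

Final: 1.1455


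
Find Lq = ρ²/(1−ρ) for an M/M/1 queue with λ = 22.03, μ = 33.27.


ρ = 22.03/33.27 = 0.6622
Lq = ρ²/(1−ρ) = 0.4385/0.3378 = 1.2978

Final: 1.2978


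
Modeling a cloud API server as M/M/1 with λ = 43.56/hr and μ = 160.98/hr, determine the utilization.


ρ = λ/μ = 43.56/160.98 = 0.2706

Final: 0.2706


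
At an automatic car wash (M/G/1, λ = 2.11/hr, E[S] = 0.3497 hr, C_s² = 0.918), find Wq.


ρ = λ·E[S] = 2.11·0.3497 = 0.7379
E[S²] = E[S]²(1+C_s²) = 0.3497²·(1+0.918) = 0.234552
Wq = λ·E[S²]/(2(1−ρ)) = 2.11·0.234552/(2·0.2621) = 0.94400 hr

Final: 0.94400 hr


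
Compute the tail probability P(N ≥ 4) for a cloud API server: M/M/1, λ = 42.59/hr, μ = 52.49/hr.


ρ = 42.59/52.49 = 0.8114
P(N ≥ n) = ρ^n = 0.8114^4 = 0.433435

Final: 0.433435


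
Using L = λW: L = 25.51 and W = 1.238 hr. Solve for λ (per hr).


λ = L/W = 25.51/1.238 = 20.6058 /hr

Final: 20.6058 /hr


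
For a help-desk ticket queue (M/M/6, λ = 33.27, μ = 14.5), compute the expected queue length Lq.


a = λ/μ = 2.2945; ρ = a/6 = 0.3824
P₀ = 0.100472
Lq = P₀·a^c·ρ / (c!·(1−ρ)²) = 0.100472·145.91797·0.3824/(720·0.38141)
= 0.02042

Final: 0.02042


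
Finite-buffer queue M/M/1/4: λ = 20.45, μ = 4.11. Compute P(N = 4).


ρ = λ/μ = 20.45/4.11 = 4.9757
P_K = (1−ρ)ρ^K/(1−ρ^(K+1)) = (-3.9757·612.923061)/(1 − 3049.702335)
= -2436.779274/-3048.702335 = 0.799284

Final: 0.799284


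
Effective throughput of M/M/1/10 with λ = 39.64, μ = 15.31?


ρ = 2.5892; P_K = (1−ρ)ρ^10/(1−ρ^11) = 0.613791
λ_eff = λ(1 − P_K) = 39.64·(1 − 0.613791) = 39.64·0.386209 = 15.3093 /hr

Final: 15.3093 /hr


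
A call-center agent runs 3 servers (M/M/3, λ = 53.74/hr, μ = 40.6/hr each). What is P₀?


a = λ/μ = 53.74/40.6 = 1.3236; ρ = a/c = 0.4412
Σ_{k=0}^{2} a^k/k! (terms k=0..2) = 1.00000 + 1.32365 + 0.87602 = 3.19966
Tail: a^3/(3!(1−ρ)) = 2.31908/(6·0.5588) = 0.69170
P₀ = 1/(3.19966 + 0.69170) = 1/3.89137 = 0.256979

Final: 0.256979


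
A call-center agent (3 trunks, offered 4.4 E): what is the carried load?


B(3,4.4) = 0.484926 (Erlang-B)
Carried load = a(1 − B) = 4.4·(1 − 0.484926) = 4.4·0.515074 = 2.2663 E

Final: 2.2663 Erlangs


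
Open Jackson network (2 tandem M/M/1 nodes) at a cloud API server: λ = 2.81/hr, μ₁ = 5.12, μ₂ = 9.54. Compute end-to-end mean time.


Each node sees arrival rate λ = 2.81/hr (tandem ⇒ throughput preserved).
W₁ = 1/(μ₁−λ) = 1/(5.12−2.81) = 0.43290 hr
W₂ = 1/(μ₂−λ) = 1/(9.54−2.81) = 0.14859 hr
W_total = W₁ + W₂ = 0.43290 + 0.14859 = 0.58149 hr

Final: 0.58149 hr


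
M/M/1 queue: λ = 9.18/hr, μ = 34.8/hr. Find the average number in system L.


ρ = λ/μ = 9.18/34.8 = 0.2638
L = ρ/(1−ρ) = 0.2638/(1 − 0.2638) = 0.2638/0.7362 = 0.3583

Final: 0.3583


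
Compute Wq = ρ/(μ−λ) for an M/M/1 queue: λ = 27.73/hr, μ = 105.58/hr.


ρ = 27.73/105.58 = 0.2626
Wq = ρ/(μ−λ) = 0.2626/(105.58 − 27.73) = 0.2626/77.85 = 0.003374 hr

Final: 0.003374 hr


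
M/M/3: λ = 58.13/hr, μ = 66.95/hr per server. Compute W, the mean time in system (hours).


a = 0.8683; ρ = 0.2894; P₀ = 0.416888
Lq = P₀·a^c·ρ/(c!(1−ρ)²) = 0.02607
Wq = Lq/λ = 0.02607/58.13 = 0.0004485 hr
W = Wq + 1/μ = 0.0004485 + 0.01494 = 0.01538 hr

Final: 0.01538 hr


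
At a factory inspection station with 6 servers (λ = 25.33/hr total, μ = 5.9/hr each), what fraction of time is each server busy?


ρ = λ/(cμ) = 25.33/(6·5.9) = 25.33/35.40 = 0.7155

Final: 0.7155


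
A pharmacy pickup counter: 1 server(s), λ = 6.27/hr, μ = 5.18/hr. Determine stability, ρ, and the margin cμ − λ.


Total capacity cμ = 1·5.18 = 5.18/hr
ρ = λ/(cμ) = 6.27/5.18 = 1.2104
Stable ⇔ ρ < 1: NO
Spare capacity = cμ − λ = 5.18 − 6.27 = -1.09/hr

Final: ρ = 1.2104; unstable; margin = -1.09/hr


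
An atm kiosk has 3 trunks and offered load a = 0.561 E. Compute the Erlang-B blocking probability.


B(c,a) = (a^c/c!) / Σ_{k=0}^{c} a^k/k!
a^3/3! = 0.029426
Σ terms (k=0..3): 1.00000 + 0.56100 + 0.15736 + 0.02943 = 1.747787
B = 0.029426/1.747787 = 0.016836

Final: 0.016836


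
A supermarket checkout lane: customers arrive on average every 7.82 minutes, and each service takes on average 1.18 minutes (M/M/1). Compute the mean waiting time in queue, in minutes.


λ = 60/7.82 = 7.6726 /hr
μ = 60/1.18 = 50.8475 /hr
ρ = λ/μ = 7.6726/50.8475 = 0.1509
Wq = ρ/(μ−λ) = 0.1509/(50.8475−7.6726) = 0.003495 hr
In minutes: 0.003495·60 = 0.2097 min

Final: 0.2097 min


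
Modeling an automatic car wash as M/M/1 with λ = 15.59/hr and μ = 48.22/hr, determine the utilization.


ρ = λ/μ = 15.59/48.22 = 0.3233

Final: 0.3233


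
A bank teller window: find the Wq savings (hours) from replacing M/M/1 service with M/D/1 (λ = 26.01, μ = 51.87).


ρ = 26.01/51.87 = 0.5014
Wq(M/M/1) = ρ/(μ−λ) = 0.5014/25.86 = 0.01939 hr
Wq(M/D/1) = ρ/(2(μ−λ)) = 0.009695 hr
Savings = 0.01939 − 0.009695 = 0.009695 hr

Final: 0.009695 hr


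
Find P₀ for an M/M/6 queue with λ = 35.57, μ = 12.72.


a = λ/μ = 35.57/12.72 = 2.7964; ρ = a/c = 0.4661
Σ_{k=0}^{5} a^k/k! (terms k=0..5) = 1.00000 + 2.79638 + 3.90988 + 3.64451 + 2.54786 + 1.42496 = 15.32359
Tail: a^6/(6!(1−ρ)) = 478.16802/(720·0.5339) = 1.24382
P₀ = 1/(15.32359 + 1.24382) = 1/16.56742 = 0.060359

Final: 0.060359


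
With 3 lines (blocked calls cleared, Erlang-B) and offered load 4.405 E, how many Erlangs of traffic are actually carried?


B(3,4.405) = 0.485330 (Erlang-B)
Carried load = a(1 − B) = 4.405·(1 − 0.485330) = 4.405·0.514670 = 2.2671 E

Final: 2.2671 Erlangs


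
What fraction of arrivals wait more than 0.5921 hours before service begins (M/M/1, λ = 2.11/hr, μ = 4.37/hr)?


ρ = 2.11/4.37 = 0.4828
P(Wq > t) = ρ·e^{−(μ−λ)t} = 0.4828·e^{−1.3381}
= 0.4828·0.262332 = 0.126664

Final: 0.126664


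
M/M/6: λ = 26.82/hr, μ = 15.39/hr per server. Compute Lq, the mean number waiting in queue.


a = λ/μ = 1.7427; ρ = a/6 = 0.2904
P₀ = 0.174938
Lq = P₀·a^c·ρ / (c!·(1−ρ)²) = 0.174938·28.01050·0.2904/(720·0.50346)
= 0.003926

Final: 0.003926


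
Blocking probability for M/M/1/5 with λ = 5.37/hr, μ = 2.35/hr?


ρ = λ/μ = 5.37/2.35 = 2.2851
P_K = (1−ρ)ρ^K/(1−ρ^(K+1)) = (-1.2851·62.306322)/(1 − 142.376575)
= -80.070252/-141.376575 = 0.566362

Final: 0.566362


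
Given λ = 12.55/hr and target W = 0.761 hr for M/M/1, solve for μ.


W = 1/(μ−λ) ⇒ μ − λ = 1/W = 1/0.761 = 1.3141
μ = λ + 1/W = 12.55 + 1.3141 = 13.8641 per hr

Final: 13.8641 /hr


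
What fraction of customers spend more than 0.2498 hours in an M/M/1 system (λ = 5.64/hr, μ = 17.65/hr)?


W ~ Exponential(μ−λ) for M/M/1.
μ − λ = 17.65 − 5.64 = 12.0100
P(W > t) = e^{−(μ−λ)t} = e^{−3.0001} = 0.049782

Final: 0.049782


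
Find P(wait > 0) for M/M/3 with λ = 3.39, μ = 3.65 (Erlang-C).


a = λ/μ = 0.9288; ρ = a/3 = 0.3096
P₀ = 0.391623 (from M/M/c formula)
C(c,a) = [a^c/(c!(1−ρ))]·P₀ = [0.80116/(6·0.6904)]·0.391623
= 0.19340·0.391623 = 0.075741

Final: 0.075741


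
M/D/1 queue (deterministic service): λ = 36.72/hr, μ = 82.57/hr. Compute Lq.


ρ = 36.72/82.57 = 0.4447
M/D/1: Lq = ρ²/(2(1−ρ)) = 0.1978/(2·0.5553) = 0.17808

Final: 0.17808


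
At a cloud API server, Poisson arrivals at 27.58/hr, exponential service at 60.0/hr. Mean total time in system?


W = 1/(μ−λ) = 1/(60.0 − 27.58) = 1/32.42 = 0.03085 hr

Final: 0.03085 hr


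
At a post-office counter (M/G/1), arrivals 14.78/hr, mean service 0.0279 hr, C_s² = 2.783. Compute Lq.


ρ = λ·E[S] = 14.78·0.0279 = 0.4124
Lq = ρ²(1+C_s²)/(2(1−ρ)) = 0.1700·(1+2.783)/(2·0.5876)
= 0.1700·3.7830/1.1753 = 0.54734

Final: 0.54734


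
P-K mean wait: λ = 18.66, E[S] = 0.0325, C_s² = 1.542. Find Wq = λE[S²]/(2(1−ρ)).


ρ = λ·E[S] = 18.66·0.0325 = 0.6065
E[S²] = E[S]²(1+C_s²) = 0.0325²·(1+1.542) = 0.002685
Wq = λ·E[S²]/(2(1−ρ)) = 18.66·0.002685/(2·0.3935) = 0.06365 hr

Final: 0.06365 hr


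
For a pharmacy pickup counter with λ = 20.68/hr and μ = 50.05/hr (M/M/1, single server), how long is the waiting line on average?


ρ = 20.68/50.05 = 0.4132
Lq = ρ²/(1−ρ) = 0.1707/0.5868 = 0.2909

Final: 0.2909


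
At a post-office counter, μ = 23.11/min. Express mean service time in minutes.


Mean service time = 1/μ = 1/23.11 minute = 0.04327 minute
In minutes: 0.04327 × 1 = 0.04327 min

Final: 0.04327 min


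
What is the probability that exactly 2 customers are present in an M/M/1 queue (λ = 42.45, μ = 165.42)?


ρ = 42.45/165.42 = 0.2566
P_n = (1−ρ)·ρ^n = (1 − 0.2566)·0.2566^2 = 0.7434·0.065854 = 0.048954

Final: 0.048954


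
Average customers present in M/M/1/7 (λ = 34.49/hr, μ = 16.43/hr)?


ρ = 34.49/16.43 = 2.0992
L = ρ[1 − (K+1)ρ^K + Kρ^(K+1)] / [(1−ρ)(1−ρ^(K+1))]
Numerator: 2.0992·(1 − 8·179.634362 + 7·377.090028) = 2526.513825
Denominator: (-1.0992)·(-376.090028) = 413.401455
L = 2526.513825/413.401455 = 6.1115

Final: 6.1115


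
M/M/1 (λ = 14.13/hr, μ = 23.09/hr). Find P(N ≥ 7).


ρ = 14.13/23.09 = 0.6120
P(N ≥ n) = ρ^n = 0.6120^7 = 0.032139

Final: 0.032139


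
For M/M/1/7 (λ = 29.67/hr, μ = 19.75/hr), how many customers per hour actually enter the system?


ρ = 1.5023; P_K = (1−ρ)ρ^7/(1−ρ^8) = 0.347749
λ_eff = λ(1 − P_K) = 29.67·(1 − 0.347749) = 29.67·0.652251 = 19.3523 /hr

Final: 19.3523 /hr


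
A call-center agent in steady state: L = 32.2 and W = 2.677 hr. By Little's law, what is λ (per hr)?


λ = L/W = 32.2/2.677 = 12.0284 /hr

Final: 12.0284 /hr


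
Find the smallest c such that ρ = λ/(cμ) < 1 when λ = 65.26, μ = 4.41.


Stability requires cμ > λ ⇔ c > λ/μ.
λ/μ = 65.26/4.41 = 14.7982
Minimum integer c = ⌊14.7982⌋ + 1 = 15
Check: 15·4.41 = 66.15 > 65.26, while 14·4.41 = 61.74 ≤ 65.26

Final: 15 servers


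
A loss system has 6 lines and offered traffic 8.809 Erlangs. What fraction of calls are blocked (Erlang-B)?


B(c,a) = (a^c/c!) / Σ_{k=0}^{c} a^k/k!
a^6/6! = 648.973799
Σ terms (k=0..6): 1.00000 + 8.80900 + 38.79924 + 113.92750 + 250.89684 + 442.03006 + 648.97380 = 1504.436446
B = 648.973799/1504.436446 = 0.431373

Final: 0.431373


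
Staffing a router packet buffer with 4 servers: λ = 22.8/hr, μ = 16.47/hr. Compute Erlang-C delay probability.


a = λ/μ = 1.3843; ρ = a/4 = 0.3461
P₀ = 0.248837 (from M/M/c formula)
C(c,a) = [a^c/(c!(1−ρ))]·P₀ = [3.67253/(24·0.6539)]·0.248837
= 0.23401·0.248837 = 0.058230

Final: 0.058230


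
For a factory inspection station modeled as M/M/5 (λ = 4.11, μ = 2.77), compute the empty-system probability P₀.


a = λ/μ = 4.11/2.77 = 1.4838; ρ = a/c = 0.2968
Σ_{k=0}^{4} a^k/k! (terms k=0..4) = 1.00000 + 1.48375 + 1.10076 + 0.54442 + 0.20195 = 4.33089
Tail: a^5/(5!(1−ρ)) = 7.19135/(120·0.7032) = 0.08522
P₀ = 1/(4.33089 + 0.08522) = 1/4.41610 = 0.226444

Final: 0.226444


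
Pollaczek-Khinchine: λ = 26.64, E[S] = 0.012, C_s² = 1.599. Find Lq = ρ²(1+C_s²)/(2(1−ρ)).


ρ = λ·E[S] = 26.64·0.012 = 0.3197
Lq = ρ²(1+C_s²)/(2(1−ρ)) = 0.1022·(1+1.599)/(2·0.6803)
= 0.1022·2.5990/1.3606 = 0.19521

Final: 0.19521


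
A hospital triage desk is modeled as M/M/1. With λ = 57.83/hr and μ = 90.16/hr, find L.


ρ = λ/μ = 57.83/90.16 = 0.6414
L = ρ/(1−ρ) = 0.6414/(1 − 0.6414) = 0.6414/0.3586 = 1.7887

Final: 1.7887


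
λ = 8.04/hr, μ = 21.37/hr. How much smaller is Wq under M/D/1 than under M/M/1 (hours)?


ρ = 8.04/21.37 = 0.3762
Wq(M/M/1) = ρ/(μ−λ) = 0.3762/13.33 = 0.02822 hr
Wq(M/D/1) = ρ/(2(μ−λ)) = 0.01411 hr
Savings = 0.02822 − 0.01411 = 0.01411 hr

Final: 0.01411 hr


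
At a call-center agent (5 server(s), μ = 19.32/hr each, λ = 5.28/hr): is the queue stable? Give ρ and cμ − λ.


Total capacity cμ = 5·19.32 = 96.60/hr
ρ = λ/(cμ) = 5.28/96.60 = 0.05466
Stable ⇔ ρ < 1: YES
Spare capacity = cμ − λ = 96.60 − 5.28 = 91.32/hr

Final: ρ = 0.05466; stable; margin = 91.32/hr


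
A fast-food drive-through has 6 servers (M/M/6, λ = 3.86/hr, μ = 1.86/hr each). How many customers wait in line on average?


a = λ/μ = 2.0753; ρ = a/6 = 0.3459
P₀ = 0.125290
Lq = P₀·a^c·ρ / (c!·(1−ρ)²) = 0.125290·79.88149·0.3459/(720·0.42788)
= 0.01124

Final: 0.01124


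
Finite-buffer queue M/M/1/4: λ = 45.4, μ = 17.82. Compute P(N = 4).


ρ = λ/μ = 45.4/17.82 = 2.5477
P_K = (1−ρ)ρ^K/(1−ρ^(K+1)) = (-1.5477·42.130112)/(1 − 107.334853)
= -65.204741/-106.334853 = 0.613202

Final: 0.613202


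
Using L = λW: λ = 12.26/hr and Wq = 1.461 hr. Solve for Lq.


Lq = λWq = 12.26·1.461 = 17.9119

Final: 17.9119


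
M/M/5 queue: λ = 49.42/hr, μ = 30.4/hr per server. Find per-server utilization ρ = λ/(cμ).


ρ = λ/(cμ) = 49.42/(5·30.4) = 49.42/152.00 = 0.3251

Final: 0.3251


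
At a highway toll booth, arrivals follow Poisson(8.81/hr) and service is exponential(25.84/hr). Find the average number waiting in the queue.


ρ = 8.81/25.84 = 0.3409
Lq = ρ²/(1−ρ) = 0.1162/0.6591 = 0.1764

Final: 0.1764


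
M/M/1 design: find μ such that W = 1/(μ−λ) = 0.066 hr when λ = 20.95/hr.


W = 1/(μ−λ) ⇒ μ − λ = 1/W = 1/0.066 = 15.1515
μ = λ + 1/W = 20.95 + 15.1515 = 36.1015 per hr

Final: 36.1015 /hr


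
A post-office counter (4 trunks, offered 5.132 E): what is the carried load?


B(4,5.132) = 0.408629 (Erlang-B)
Carried load = a(1 − B) = 5.132·(1 − 0.408629) = 5.132·0.591371 = 3.0349 E

Final: 3.0349 Erlangs


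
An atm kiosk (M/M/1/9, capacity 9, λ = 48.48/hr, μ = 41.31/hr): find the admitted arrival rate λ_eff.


ρ = 1.1736; P_K = (1−ρ)ρ^9/(1−ρ^10) = 0.185287
λ_eff = λ(1 − P_K) = 48.48·(1 − 0.185287) = 48.48·0.814713 = 39.4973 /hr

Final: 39.4973 /hr


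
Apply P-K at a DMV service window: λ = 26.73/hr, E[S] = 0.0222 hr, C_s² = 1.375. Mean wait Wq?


ρ = λ·E[S] = 26.73·0.0222 = 0.5934
E[S²] = E[S]²(1+C_s²) = 0.0222²·(1+1.375) = 0.001170
Wq = λ·E[S²]/(2(1−ρ)) = 26.73·0.001170/(2·0.4066) = 0.03847 hr

Final: 0.03847 hr


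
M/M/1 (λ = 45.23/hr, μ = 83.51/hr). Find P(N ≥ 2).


ρ = 45.23/83.51 = 0.5416
P(N ≥ n) = ρ^n = 0.5416^2 = 0.293343

Final: 0.293343


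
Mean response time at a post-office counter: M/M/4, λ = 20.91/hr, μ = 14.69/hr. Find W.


a = 1.4234; ρ = 0.3559; P₀ = 0.239081
Lq = P₀·a^c·ρ/(c!(1−ρ)²) = 0.03507
Wq = Lq/λ = 0.03507/20.91 = 0.001677 hr
W = Wq + 1/μ = 0.001677 + 0.06807 = 0.06975 hr

Final: 0.06975 hr
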